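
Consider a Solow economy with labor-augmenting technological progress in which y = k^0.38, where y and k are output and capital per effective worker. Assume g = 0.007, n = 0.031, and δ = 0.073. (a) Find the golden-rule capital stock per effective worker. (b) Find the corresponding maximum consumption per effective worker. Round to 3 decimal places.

Break-even investment rate: n + g + δ = 0.031 + 0.007 + 0.073 = 0.111.
Maximizing c = f(k) − (n+g+δ)·k gives f'(k) = n+g+δ, i.e. 0.38·k^(0.38−1) = 0.111, so k_gold = (0.38/0.111)^(1/0.62) ≈ 7.2784.
y_gold = 7.2784^0.38 ≈ 2.1260; c_gold = y_gold − 0.111·k_gold ≈ 1.3181.

(a) k_gold ≈ 7.278; (b) c_gold ≈ 1.318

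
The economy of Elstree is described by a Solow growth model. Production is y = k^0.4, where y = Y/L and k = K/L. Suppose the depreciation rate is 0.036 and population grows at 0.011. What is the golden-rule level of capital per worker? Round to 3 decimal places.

k_gold ≈ 35.476

The effective depreciation rate is n + δ = 0.011 + 0.036 = 0.047.
Golden rule sets MPK = n+δ: 0.4·k^(0.4−1) = 0.047, so k_gold = (0.4/0.047)^(1/0.6) ≈ 35.4762.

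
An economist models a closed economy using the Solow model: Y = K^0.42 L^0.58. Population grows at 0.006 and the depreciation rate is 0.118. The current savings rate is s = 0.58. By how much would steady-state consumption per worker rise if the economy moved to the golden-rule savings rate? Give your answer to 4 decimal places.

Δc ≈ 0.1195

Capital per worker breaks even when investment replaces (n + δ)·k; here n + δ = 0.124.
Current steady state (s = 0.58): k* = (0.58/0.124)^(1/0.58) ≈ 14.2950, y* = 14.2950^0.42 ≈ 3.0562, c* = (1−0.58)·3.0562 ≈ 1.2836.
Setting f'(k) = n+δ gives 0.42·k^(0.42−1) = 0.124, hence k_gold = (0.42/0.124)^(1/0.58) ≈ 8.1940.
y_gold = 8.1940^0.42 ≈ 2.4192, c_gold = y_gold − 0.124·k_gold ≈ 1.4031.
Gain: Δc = 1.4031 − 1.2836 ≈ 0.1195.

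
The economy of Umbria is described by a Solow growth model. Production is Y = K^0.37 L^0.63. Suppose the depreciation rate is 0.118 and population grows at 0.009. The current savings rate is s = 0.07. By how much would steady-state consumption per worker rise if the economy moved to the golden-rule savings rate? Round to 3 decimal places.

Δc ≈ 0.525

The effective depreciation rate is n + δ = 0.009 + 0.118 = 0.127.
Current steady state (s = 0.07): k* = (0.07/0.127)^(1/0.63) ≈ 0.3885, y* = 0.3885^0.37 ≈ 0.7048, c* = (1−0.07)·0.7048 ≈ 0.6555.
Maximizing c = f(k) − (n+δ)·k gives f'(k) = n+δ, i.e. 0.37·k^(0.37−1) = 0.127, so k_gold = (0.37/0.127)^(1/0.63) ≈ 5.4593.
y_gold = 5.4593^0.37 ≈ 1.8739, c_gold = y_gold − 0.127·k_gold ≈ 1.1805.
Gain: Δc = 1.1805 − 0.6555 ≈ 0.5251.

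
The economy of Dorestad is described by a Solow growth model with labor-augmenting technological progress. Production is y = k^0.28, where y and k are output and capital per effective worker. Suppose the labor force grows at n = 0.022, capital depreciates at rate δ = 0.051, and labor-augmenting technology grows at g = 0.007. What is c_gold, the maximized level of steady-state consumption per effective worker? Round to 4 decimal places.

c_gold ≈ 1.1720

Break-even investment rate: n + g + δ = 0.022 + 0.007 + 0.051 = 0.08.
Setting f'(k) = n+g+δ gives 0.28·k^(0.28−1) = 0.08, hence k_gold = (0.28/0.08)^(1/0.72) ≈ 5.6971.
y_gold = 5.6971^0.28 ≈ 1.6277.
c_gold = y_gold − (n+g+δ)·k_gold = 1.6277 − 0.08·5.6971 ≈ 1.1720.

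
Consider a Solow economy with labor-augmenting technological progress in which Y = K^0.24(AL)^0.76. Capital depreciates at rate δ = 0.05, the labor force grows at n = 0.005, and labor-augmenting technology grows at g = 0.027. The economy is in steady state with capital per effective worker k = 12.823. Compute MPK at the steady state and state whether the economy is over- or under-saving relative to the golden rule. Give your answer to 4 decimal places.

Break-even investment rate: n + g + δ = 0.005 + 0.027 + 0.05 = 0.082.
MPK = 0.24·k^(0.24−1) = 0.24·12.823^(-0.76) ≈ 0.0345.
MPK < 0.082, so the economy is dynamically inefficient (over-saving).

over-saving; MPK ≈ 0.0345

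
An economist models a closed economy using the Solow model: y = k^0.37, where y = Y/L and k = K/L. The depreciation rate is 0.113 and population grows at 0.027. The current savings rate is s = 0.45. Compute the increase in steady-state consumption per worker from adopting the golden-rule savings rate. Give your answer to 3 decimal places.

Δc ≈ 0.023

Capital per worker breaks even when investment replaces (n + δ)·k; here n + δ = 0.14.
Current steady state (s = 0.45): k* = (0.45/0.14)^(1/0.63) ≈ 6.3811, y* = 6.3811^0.37 ≈ 1.9852, c* = (1−0.45)·1.9852 ≈ 1.0919.
Setting f'(k) = n+δ gives 0.37·k^(0.37−1) = 0.14, hence k_gold = (0.37/0.14)^(1/0.63) ≈ 4.6769.
y_gold = 4.6769^0.37 ≈ 1.7696, c_gold = y_gold − 0.14·k_gold ≈ 1.1149.
Gain: Δc = 1.1149 − 1.0919 ≈ 0.0230.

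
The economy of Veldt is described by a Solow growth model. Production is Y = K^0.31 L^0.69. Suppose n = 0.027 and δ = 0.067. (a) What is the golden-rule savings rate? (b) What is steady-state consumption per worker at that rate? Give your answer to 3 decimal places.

Capital per worker breaks even when investment replaces (n + δ)·k; here n + δ = 0.094.
For Cobb-Douglas, s_gold equals capital's share: s_gold = 0.31.
At the golden rule the marginal product of capital equals n+δ: 0.31·k^(0.31−1) = 0.094. Solving, k_gold = (0.31/0.094)^(1/0.69) ≈ 5.6372.
y_gold = 5.6372^0.31 ≈ 1.7093; c_gold = (1−0.31)·y_gold ≈ 1.1794.

(a) s_gold = 0.310; (b) c_gold ≈ 1.179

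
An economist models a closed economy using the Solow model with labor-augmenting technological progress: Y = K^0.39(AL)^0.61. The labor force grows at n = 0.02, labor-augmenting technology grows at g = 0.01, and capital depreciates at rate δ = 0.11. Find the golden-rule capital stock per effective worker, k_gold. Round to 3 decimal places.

Break-even investment rate: n + g + δ = 0.02 + 0.01 + 0.11 = 0.14.
Maximizing c = f(k) − (n+g+δ)·k gives f'(k) = n+g+δ, i.e. 0.39·k^(0.39−1) = 0.14, so k_gold = (0.39/0.14)^(1/0.61) ≈ 5.3630.

k_gold ≈ 5.363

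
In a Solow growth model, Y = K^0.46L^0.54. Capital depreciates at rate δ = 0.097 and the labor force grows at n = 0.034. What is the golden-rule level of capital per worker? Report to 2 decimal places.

n + δ = 0.034 + 0.097 = 0.131.
Maximizing c = f(k) − (n+δ)·k gives f'(k) = n+δ, i.e. 0.46·k^(0.46−1) = 0.131, so k_gold = (0.46/0.131)^(1/0.54) ≈ 10.2367.

k_gold ≈ 10.24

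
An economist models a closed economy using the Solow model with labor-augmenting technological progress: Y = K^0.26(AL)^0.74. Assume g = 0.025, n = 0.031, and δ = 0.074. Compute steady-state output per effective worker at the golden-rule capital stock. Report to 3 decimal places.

Capital per effective worker breaks even when investment replaces (n + g + δ)·k; here n + g + δ = 0.13.
At the golden rule the marginal product of capital equals n+g+δ: 0.26·k^(0.26−1) = 0.13. Solving, k_gold = (0.26/0.13)^(1/0.74) ≈ 2.5515.
Output: y_gold = k_gold^0.26 = 2.5515^0.26 ≈ 1.2758.

y_gold ≈ 1.276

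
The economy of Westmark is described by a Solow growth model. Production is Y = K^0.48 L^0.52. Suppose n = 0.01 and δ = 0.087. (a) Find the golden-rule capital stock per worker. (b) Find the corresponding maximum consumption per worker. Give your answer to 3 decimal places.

The effective depreciation rate is n + δ = 0.01 + 0.087 = 0.097.
At the golden rule the marginal product of capital equals n+δ: 0.48·k^(0.48−1) = 0.097. Solving, k_gold = (0.48/0.097)^(1/0.52) ≈ 21.6530.
y_gold = 21.6530^0.48 ≈ 4.3757; c_gold = y_gold − 0.097·k_gold ≈ 2.2754.

(a) k_gold ≈ 21.653; (b) c_gold ≈ 2.275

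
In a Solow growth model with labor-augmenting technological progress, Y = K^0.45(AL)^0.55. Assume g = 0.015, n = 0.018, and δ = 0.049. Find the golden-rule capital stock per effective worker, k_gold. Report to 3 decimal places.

k_gold ≈ 22.098

n + g + δ = 0.018 + 0.015 + 0.049 = 0.082.
Setting f'(k) = n+g+δ gives 0.45·k^(0.45−1) = 0.082, hence k_gold = (0.45/0.082)^(1/0.55) ≈ 22.0984.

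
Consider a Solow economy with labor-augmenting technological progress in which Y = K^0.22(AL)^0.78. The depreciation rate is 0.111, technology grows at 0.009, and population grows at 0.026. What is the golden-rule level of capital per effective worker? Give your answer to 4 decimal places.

k_gold ≈ 1.6916

The effective depreciation rate is n + g + δ = 0.026 + 0.009 + 0.111 = 0.146.
Golden rule sets MPK = n+g+δ: 0.22·k^(0.22−1) = 0.146, so k_gold = (0.22/0.146)^(1/0.78) ≈ 1.6916.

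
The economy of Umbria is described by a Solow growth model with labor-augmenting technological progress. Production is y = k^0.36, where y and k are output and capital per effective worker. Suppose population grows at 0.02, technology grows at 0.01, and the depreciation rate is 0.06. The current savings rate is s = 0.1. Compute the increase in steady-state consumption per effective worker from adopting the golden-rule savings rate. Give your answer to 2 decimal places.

Δc ≈ 0.44

Break-even investment rate: n + g + δ = 0.02 + 0.01 + 0.06 = 0.09.
Current steady state (s = 0.1): k* = (0.1/0.09)^(1/0.64) ≈ 1.1790, y* = 1.1790^0.36 ≈ 1.0611, c* = (1−0.1)·1.0611 ≈ 0.9550.
At the golden rule the marginal product of capital equals n+g+δ: 0.36·k^(0.36−1) = 0.09. Solving, k_gold = (0.36/0.09)^(1/0.64) ≈ 8.7241.
y_gold = 8.7241^0.36 ≈ 2.1810, c_gold = y_gold − 0.09·k_gold ≈ 1.3958.
Gain: Δc = 1.3958 − 0.9550 ≈ 0.4409.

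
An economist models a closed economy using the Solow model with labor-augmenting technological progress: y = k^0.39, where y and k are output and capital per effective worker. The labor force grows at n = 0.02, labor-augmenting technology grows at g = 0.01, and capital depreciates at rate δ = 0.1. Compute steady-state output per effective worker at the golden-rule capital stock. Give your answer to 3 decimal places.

y_gold ≈ 2.019

The effective depreciation rate is n + g + δ = 0.02 + 0.01 + 0.1 = 0.13.
Setting f'(k) = n+g+δ gives 0.39·k^(0.39−1) = 0.13, hence k_gold = (0.39/0.13)^(1/0.61) ≈ 6.0557.
Output: y_gold = k_gold^0.39 = 6.0557^0.39 ≈ 2.0186.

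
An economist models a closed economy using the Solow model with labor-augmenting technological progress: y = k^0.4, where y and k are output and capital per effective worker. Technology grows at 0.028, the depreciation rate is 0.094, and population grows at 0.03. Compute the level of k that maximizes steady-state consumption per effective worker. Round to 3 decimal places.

k_gold ≈ 5.016

Break-even investment rate: n + g + δ = 0.03 + 0.028 + 0.094 = 0.152.
Setting f'(k) = n+g+δ gives 0.4·k^(0.4−1) = 0.152, hence k_gold = (0.4/0.152)^(1/0.6) ≈ 5.0160.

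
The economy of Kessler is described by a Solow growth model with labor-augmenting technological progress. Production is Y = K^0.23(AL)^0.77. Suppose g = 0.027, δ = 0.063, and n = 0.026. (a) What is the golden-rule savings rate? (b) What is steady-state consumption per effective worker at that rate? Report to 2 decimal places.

n + g + δ = 0.026 + 0.027 + 0.063 = 0.116.
For Cobb-Douglas, s_gold equals capital's share: s_gold = 0.23.
Setting f'(k) = n+g+δ gives 0.23·k^(0.23−1) = 0.116, hence k_gold = (0.23/0.116)^(1/0.77) ≈ 2.4326.
y_gold = 2.4326^0.23 ≈ 1.2269; c_gold = (1−0.23)·y_gold ≈ 0.9447.

(a) s_gold = 0.23; (b) c_gold ≈ 0.94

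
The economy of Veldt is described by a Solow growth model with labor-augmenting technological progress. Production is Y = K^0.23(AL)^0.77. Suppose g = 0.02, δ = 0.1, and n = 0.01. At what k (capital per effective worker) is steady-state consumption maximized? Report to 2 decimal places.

k_gold ≈ 2.10

n + g + δ = 0.01 + 0.02 + 0.1 = 0.13.
Maximizing c = f(k) − (n+g+δ)·k gives f'(k) = n+g+δ, i.e. 0.23·k^(0.23−1) = 0.13, so k_gold = (0.23/0.13)^(1/0.77) ≈ 2.0980.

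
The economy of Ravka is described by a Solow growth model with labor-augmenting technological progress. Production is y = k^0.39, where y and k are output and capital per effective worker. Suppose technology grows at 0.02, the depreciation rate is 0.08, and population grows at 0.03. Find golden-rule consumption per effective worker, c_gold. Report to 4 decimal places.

c_gold ≈ 1.2313

Break-even investment rate: n + g + δ = 0.03 + 0.02 + 0.08 = 0.13.
At the golden rule the marginal product of capital equals n+g+δ: 0.39·k^(0.39−1) = 0.13. Solving, k_gold = (0.39/0.13)^(1/0.61) ≈ 6.0557.
y_gold = 6.0557^0.39 ≈ 2.0186.
c_gold = y_gold − (n+g+δ)·k_gold = 2.0186 − 0.13·6.0557 ≈ 1.2313.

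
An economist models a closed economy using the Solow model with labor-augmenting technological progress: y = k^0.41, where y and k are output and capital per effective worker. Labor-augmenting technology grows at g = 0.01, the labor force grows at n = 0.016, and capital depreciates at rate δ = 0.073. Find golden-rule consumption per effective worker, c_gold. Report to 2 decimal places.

c_gold ≈ 1.58

Break-even investment rate: n + g + δ = 0.016 + 0.01 + 0.073 = 0.099.
Setting f'(k) = n+g+δ gives 0.41·k^(0.41−1) = 0.099, hence k_gold = (0.41/0.099)^(1/0.59) ≈ 11.1177.
y_gold = 11.1177^0.41 ≈ 2.6845.
c_gold = y_gold − (n+g+δ)·k_gold = 2.6845 − 0.099·11.1177 ≈ 1.5839.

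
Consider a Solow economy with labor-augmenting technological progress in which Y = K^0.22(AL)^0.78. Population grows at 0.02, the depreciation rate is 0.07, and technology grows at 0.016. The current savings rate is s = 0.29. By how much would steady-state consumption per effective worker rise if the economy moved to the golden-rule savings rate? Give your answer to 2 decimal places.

Break-even investment rate: n + g + δ = 0.02 + 0.016 + 0.07 = 0.106.
Current steady state (s = 0.29): k* = (0.29/0.106)^(1/0.78) ≈ 3.6339, y* = 3.6339^0.22 ≈ 1.3283, c* = (1−0.29)·1.3283 ≈ 0.9431.
Maximizing c = f(k) − (n+g+δ)·k gives f'(k) = n+g+δ, i.e. 0.22·k^(0.22−1) = 0.106, so k_gold = (0.22/0.106)^(1/0.78) ≈ 2.5501.
y_gold = 2.5501^0.22 ≈ 1.2287, c_gold = y_gold − 0.106·k_gold ≈ 0.9584.
Gain: Δc = 0.9584 − 0.9431 ≈ 0.0153.

Δc ≈ 0.02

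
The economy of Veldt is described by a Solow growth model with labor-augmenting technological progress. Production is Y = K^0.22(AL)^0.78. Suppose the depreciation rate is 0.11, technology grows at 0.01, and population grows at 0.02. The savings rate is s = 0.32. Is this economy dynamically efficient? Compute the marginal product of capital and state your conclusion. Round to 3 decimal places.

dynamically inefficient; MPK ≈ 0.096

n + g + δ = 0.02 + 0.01 + 0.11 = 0.14.
Steady-state k*: s·k^0.22 = 0.14·k gives k* = (0.32/0.14)^(1/0.78) ≈ 2.8859.
MPK = 0.22·2.8859^(-0.78) ≈ 0.0963.
MPK < n+g+δ = 0.14, so the economy is dynamically inefficient (over-saving).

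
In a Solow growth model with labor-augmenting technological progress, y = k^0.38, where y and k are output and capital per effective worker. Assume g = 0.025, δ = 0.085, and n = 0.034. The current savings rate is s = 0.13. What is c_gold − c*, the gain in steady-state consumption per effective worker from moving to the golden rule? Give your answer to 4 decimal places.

Δc ≈ 0.3066

Break-even investment rate: n + g + δ = 0.034 + 0.025 + 0.085 = 0.144.
Current steady state (s = 0.13): k* = (0.13/0.144)^(1/0.62) ≈ 0.8479, y* = 0.8479^0.38 ≈ 0.9392, c* = (1−0.13)·0.9392 ≈ 0.8171.
At the golden rule the marginal product of capital equals n+g+δ: 0.38·k^(0.38−1) = 0.144. Solving, k_gold = (0.38/0.144)^(1/0.62) ≈ 4.7831.
y_gold = 4.7831^0.38 ≈ 1.8126, c_gold = y_gold − 0.144·k_gold ≈ 1.1238.
Gain: Δc = 1.1238 − 0.8171 ≈ 0.3066.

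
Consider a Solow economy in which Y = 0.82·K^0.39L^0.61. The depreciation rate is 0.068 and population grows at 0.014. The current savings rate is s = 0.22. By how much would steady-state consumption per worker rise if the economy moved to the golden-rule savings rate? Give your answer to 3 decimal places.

Δc ≈ 0.135

The effective depreciation rate is n + δ = 0.014 + 0.068 = 0.082.
Current steady state (s = 0.22): k* = (0.22·0.82/0.082)^(1/0.61) ≈ 3.6421, y* = 0.82·3.6421^0.39 ≈ 1.3575, c* = (1−0.22)·1.3575 ≈ 1.0588.
At the golden rule the marginal product of capital equals n+δ: 0.39·0.82·k^(0.39−1) = 0.082. Solving, k_gold = (0.39·0.82/0.082)^(1/0.61) ≈ 9.3102.
y_gold = 0.82·9.3102^0.39 ≈ 1.9575, c_gold = y_gold − 0.082·k_gold ≈ 1.1941.
Gain: Δc = 1.1941 − 1.0588 ≈ 0.1352.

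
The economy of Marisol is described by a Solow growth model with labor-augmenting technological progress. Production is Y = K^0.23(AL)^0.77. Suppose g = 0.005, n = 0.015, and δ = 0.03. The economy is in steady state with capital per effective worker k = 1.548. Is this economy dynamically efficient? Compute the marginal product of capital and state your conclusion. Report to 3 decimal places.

n + g + δ = 0.015 + 0.005 + 0.03 = 0.05.
MPK = 0.23·k^(0.23−1) = 0.23·1.548^(-0.77) ≈ 0.1643.
MPK > 0.05, so the economy is dynamically efficient (under-saving).

dynamically efficient; MPK ≈ 0.164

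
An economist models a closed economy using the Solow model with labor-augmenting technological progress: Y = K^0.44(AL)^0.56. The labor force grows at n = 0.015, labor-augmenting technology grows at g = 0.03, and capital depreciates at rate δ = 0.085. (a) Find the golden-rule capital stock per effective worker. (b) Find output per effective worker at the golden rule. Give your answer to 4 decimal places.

(a) k_gold ≈ 8.8217; (b) y_gold ≈ 2.6064

n + g + δ = 0.015 + 0.03 + 0.085 = 0.13.
Setting f'(k) = n+g+δ gives 0.44·k^(0.44−1) = 0.13, hence k_gold = (0.44/0.13)^(1/0.56) ≈ 8.8217.
y_gold = 8.8217^0.44 ≈ 2.6064.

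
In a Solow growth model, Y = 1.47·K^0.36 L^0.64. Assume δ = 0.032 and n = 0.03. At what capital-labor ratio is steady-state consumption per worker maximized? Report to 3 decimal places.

k_gold ≈ 28.513

The effective depreciation rate is n + δ = 0.03 + 0.032 = 0.062.
Setting f'(k) = n+δ gives 0.36·1.47·k^(0.36−1) = 0.062, hence k_gold = (0.36·1.47/0.062)^(1/0.64) ≈ 28.5131.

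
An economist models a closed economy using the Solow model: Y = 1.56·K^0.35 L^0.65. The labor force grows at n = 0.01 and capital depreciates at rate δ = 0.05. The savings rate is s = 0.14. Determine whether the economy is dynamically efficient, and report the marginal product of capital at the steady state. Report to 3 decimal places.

n + δ = 0.01 + 0.05 = 0.06.
Steady-state k*: s·A·k^0.35 = 0.06·k gives k* = (0.14·1.56/0.06)^(1/0.65) ≈ 7.2985.
MPK = 0.35·1.56·7.2985^(-0.65) ≈ 0.1500.
MPK > n+δ = 0.06, so the economy is dynamically efficient (under-saving).

dynamically efficient; MPK ≈ 0.150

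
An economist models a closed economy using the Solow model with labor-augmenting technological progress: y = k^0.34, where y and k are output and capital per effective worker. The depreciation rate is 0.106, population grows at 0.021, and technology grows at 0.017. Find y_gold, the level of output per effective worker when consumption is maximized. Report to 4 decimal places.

y_gold ≈ 1.5567

n + g + δ = 0.021 + 0.017 + 0.106 = 0.144.
Maximizing c = f(k) − (n+g+δ)·k gives f'(k) = n+g+δ, i.e. 0.34·k^(0.34−1) = 0.144, so k_gold = (0.34/0.144)^(1/0.66) ≈ 3.6756.
Output: y_gold = k_gold^0.34 = 3.6756^0.34 ≈ 1.5567.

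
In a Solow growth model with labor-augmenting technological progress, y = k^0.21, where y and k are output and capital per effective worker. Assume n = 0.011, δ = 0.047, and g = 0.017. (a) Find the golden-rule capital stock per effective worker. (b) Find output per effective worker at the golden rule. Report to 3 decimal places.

n + g + δ = 0.011 + 0.017 + 0.047 = 0.075.
Setting f'(k) = n+g+δ gives 0.21·k^(0.21−1) = 0.075, hence k_gold = (0.21/0.075)^(1/0.79) ≈ 3.6815.
y_gold = 3.6815^0.21 ≈ 1.3148.

(a) k_gold ≈ 3.681; (b) y_gold ≈ 1.315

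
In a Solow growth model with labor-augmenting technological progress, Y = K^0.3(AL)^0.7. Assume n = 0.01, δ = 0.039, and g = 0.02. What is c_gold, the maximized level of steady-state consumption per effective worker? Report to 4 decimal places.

c_gold ≈ 1.3141

n + g + δ = 0.01 + 0.02 + 0.039 = 0.069.
At the golden rule the marginal product of capital equals n+g+δ: 0.3·k^(0.3−1) = 0.069. Solving, k_gold = (0.3/0.069)^(1/0.7) ≈ 8.1624.
y_gold = 8.1624^0.3 ≈ 1.8773.
c_gold = y_gold − (n+g+δ)·k_gold = 1.8773 − 0.069·8.1624 ≈ 1.3141.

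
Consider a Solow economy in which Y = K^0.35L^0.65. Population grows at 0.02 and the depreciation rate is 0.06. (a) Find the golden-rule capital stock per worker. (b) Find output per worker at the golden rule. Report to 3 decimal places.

(a) k_gold ≈ 9.685; (b) y_gold ≈ 2.214

Break-even investment rate: n + δ = 0.02 + 0.06 = 0.08.
Golden rule sets MPK = n+δ: 0.35·k^(0.35−1) = 0.08, so k_gold = (0.35/0.08)^(1/0.65) ≈ 9.6855.
y_gold = 9.6855^0.35 ≈ 2.2138.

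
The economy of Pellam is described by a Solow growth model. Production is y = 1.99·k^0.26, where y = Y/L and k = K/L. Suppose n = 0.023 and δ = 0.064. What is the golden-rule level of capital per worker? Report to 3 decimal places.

n + δ = 0.023 + 0.064 = 0.087.
Setting f'(k) = n+δ gives 0.26·1.99·k^(0.26−1) = 0.087, hence k_gold = (0.26·1.99/0.087)^(1/0.74) ≈ 11.1266.

k_gold ≈ 11.127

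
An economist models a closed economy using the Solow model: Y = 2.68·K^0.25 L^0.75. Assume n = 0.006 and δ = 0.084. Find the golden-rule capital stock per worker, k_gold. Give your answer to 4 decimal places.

The effective depreciation rate is n + δ = 0.006 + 0.084 = 0.09.
At the golden rule the marginal product of capital equals n+δ: 0.25·2.68·k^(0.25−1) = 0.09. Solving, k_gold = (0.25·2.68/0.09)^(1/0.75) ≈ 14.5359.

k_gold ≈ 14.5359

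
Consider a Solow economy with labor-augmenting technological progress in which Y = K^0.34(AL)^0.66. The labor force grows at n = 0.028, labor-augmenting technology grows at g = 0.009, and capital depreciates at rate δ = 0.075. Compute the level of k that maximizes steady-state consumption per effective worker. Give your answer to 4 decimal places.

The effective depreciation rate is n + g + δ = 0.028 + 0.009 + 0.075 = 0.112.
Golden rule sets MPK = n+g+δ: 0.34·k^(0.34−1) = 0.112, so k_gold = (0.34/0.112)^(1/0.66) ≈ 5.3790.

k_gold ≈ 5.3790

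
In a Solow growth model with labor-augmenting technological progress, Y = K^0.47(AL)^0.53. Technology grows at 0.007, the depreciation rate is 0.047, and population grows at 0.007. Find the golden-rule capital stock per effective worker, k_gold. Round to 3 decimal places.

Break-even investment rate: n + g + δ = 0.007 + 0.007 + 0.047 = 0.061.
At the golden rule the marginal product of capital equals n+g+δ: 0.47·k^(0.47−1) = 0.061. Solving, k_gold = (0.47/0.061)^(1/0.53) ≈ 47.1137.

k_gold ≈ 47.114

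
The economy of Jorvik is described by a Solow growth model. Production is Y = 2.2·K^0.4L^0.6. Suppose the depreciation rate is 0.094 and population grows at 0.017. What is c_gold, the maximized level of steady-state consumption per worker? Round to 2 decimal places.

c_gold ≈ 5.25

Capital per worker breaks even when investment replaces (n + δ)·k; here n + δ = 0.111.
Maximizing c = f(k) − (n+δ)·k gives f'(k) = n+δ, i.e. 0.4·2.2·k^(0.4−1) = 0.111, so k_gold = (0.4·2.2/0.111)^(1/0.6) ≈ 31.5210.
y_gold = 2.2·31.5210^0.4 ≈ 8.7471.
c_gold = y_gold − (n+δ)·k_gold = 8.7471 − 0.111·31.5210 ≈ 5.2482.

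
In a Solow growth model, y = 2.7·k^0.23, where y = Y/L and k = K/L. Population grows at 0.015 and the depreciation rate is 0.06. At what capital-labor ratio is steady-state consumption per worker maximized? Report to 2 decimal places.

Break-even investment rate: n + δ = 0.015 + 0.06 = 0.075.
Setting f'(k) = n+δ gives 0.23·2.7·k^(0.23−1) = 0.075, hence k_gold = (0.23·2.7/0.075)^(1/0.77) ≈ 15.5685.

k_gold ≈ 15.57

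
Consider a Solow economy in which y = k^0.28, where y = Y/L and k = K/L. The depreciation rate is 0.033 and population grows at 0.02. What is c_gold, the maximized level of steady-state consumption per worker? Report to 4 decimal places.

The effective depreciation rate is n + δ = 0.02 + 0.033 = 0.053.
Setting f'(k) = n+δ gives 0.28·k^(0.28−1) = 0.053, hence k_gold = (0.28/0.053)^(1/0.72) ≈ 10.0926.
y_gold = 10.0926^0.28 ≈ 1.9104.
c_gold = y_gold − (n+δ)·k_gold = 1.9104 − 0.053·10.0926 ≈ 1.3755.

c_gold ≈ 1.3755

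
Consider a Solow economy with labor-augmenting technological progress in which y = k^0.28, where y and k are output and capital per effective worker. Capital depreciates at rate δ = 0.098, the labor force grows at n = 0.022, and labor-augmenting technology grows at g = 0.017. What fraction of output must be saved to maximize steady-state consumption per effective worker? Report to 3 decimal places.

s_gold = 0.280

Break-even investment rate: n + g + δ = 0.022 + 0.017 + 0.098 = 0.137.
At the golden rule MPK = n+g+δ, and in any Cobb-Douglas steady state s = (n+g+δ)·k/y = MPK·k/y = capital's share 0.28.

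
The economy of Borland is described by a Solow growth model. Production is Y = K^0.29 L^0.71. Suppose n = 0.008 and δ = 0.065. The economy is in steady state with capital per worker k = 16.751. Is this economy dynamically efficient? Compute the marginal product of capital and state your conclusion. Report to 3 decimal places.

n + δ = 0.008 + 0.065 = 0.073.
MPK = 0.29·k^(0.29−1) = 0.29·16.751^(-0.71) ≈ 0.0392.
MPK < 0.073, so the economy is dynamically inefficient (over-saving).

dynamically inefficient; MPK ≈ 0.039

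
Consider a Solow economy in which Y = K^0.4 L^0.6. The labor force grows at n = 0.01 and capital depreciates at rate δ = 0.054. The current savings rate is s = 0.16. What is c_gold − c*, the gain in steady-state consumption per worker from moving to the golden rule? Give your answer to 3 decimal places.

Δc ≈ 0.489

Break-even investment rate: n + δ = 0.01 + 0.054 = 0.064.
Current steady state (s = 0.16): k* = (0.16/0.064)^(1/0.6) ≈ 4.6050, y* = 4.6050^0.4 ≈ 1.8420, c* = (1−0.16)·1.8420 ≈ 1.5473.
Golden rule sets MPK = n+δ: 0.4·k^(0.4−1) = 0.064, so k_gold = (0.4/0.064)^(1/0.6) ≈ 21.2064.
y_gold = 21.2064^0.4 ≈ 3.3930, c_gold = y_gold − 0.064·k_gold ≈ 2.0358.
Gain: Δc = 2.0358 − 1.5473 ≈ 0.4885.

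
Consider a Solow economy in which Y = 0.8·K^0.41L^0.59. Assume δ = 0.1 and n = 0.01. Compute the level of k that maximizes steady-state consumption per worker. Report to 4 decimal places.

The effective depreciation rate is n + δ = 0.01 + 0.1 = 0.11.
At the golden rule the marginal product of capital equals n+δ: 0.41·0.8·k^(0.41−1) = 0.11. Solving, k_gold = (0.41·0.8/0.11)^(1/0.59) ≈ 6.3710.

k_gold ≈ 6.3710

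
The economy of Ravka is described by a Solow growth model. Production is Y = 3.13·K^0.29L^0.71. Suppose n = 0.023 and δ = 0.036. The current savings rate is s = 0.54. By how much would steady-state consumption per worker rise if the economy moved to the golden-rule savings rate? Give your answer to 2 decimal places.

Break-even investment rate: n + δ = 0.023 + 0.036 = 0.059.
Current steady state (s = 0.54): k* = (0.54·3.13/0.059)^(1/0.71) ≈ 112.7805, y* = 3.13·112.7805^0.29 ≈ 12.3223, c* = (1−0.54)·12.3223 ≈ 5.6683.
Golden rule sets MPK = n+δ: 0.29·3.13·k^(0.29−1) = 0.059, so k_gold = (0.29·3.13/0.059)^(1/0.71) ≈ 46.9849.
y_gold = 3.13·46.9849^0.29 ≈ 9.5590, c_gold = y_gold − 0.059·k_gold ≈ 6.7869.
Gain: Δc = 6.7869 − 5.6683 ≈ 1.1186.

Δc ≈ 1.12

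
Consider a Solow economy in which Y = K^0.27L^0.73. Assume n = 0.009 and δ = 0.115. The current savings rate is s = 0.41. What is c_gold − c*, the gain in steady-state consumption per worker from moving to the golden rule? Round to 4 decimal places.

Δc ≈ 0.0552

Capital per worker breaks even when investment replaces (n + δ)·k; here n + δ = 0.124.
Current steady state (s = 0.41): k* = (0.41/0.124)^(1/0.73) ≈ 5.1458, y* = 5.1458^0.27 ≈ 1.5563, c* = (1−0.41)·1.5563 ≈ 0.9182.
Maximizing c = f(k) − (n+δ)·k gives f'(k) = n+δ, i.e. 0.27·k^(0.27−1) = 0.124, so k_gold = (0.27/0.124)^(1/0.73) ≈ 2.9036.
y_gold = 2.9036^0.27 ≈ 1.3335, c_gold = y_gold − 0.124·k_gold ≈ 0.9735.
Gain: Δc = 0.9735 − 0.9182 ≈ 0.0552.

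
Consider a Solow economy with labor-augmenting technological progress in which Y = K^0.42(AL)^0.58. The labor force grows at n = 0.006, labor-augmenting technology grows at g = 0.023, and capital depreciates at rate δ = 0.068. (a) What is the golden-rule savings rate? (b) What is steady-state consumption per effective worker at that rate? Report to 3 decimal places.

(a) s_gold = 0.420; (b) c_gold ≈ 1.676

Break-even investment rate: n + g + δ = 0.006 + 0.023 + 0.068 = 0.097.
For Cobb-Douglas, s_gold equals capital's share: s_gold = 0.42.
Maximizing c = f(k) − (n+g+δ)·k gives f'(k) = n+g+δ, i.e. 0.42·k^(0.42−1) = 0.097, so k_gold = (0.42/0.097)^(1/0.58) ≈ 12.5134.
y_gold = 12.5134^0.42 ≈ 2.8900; c_gold = (1−0.42)·y_gold ≈ 1.6762.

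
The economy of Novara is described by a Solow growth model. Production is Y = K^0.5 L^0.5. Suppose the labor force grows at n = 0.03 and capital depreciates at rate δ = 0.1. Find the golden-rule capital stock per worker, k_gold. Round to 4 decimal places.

Capital per worker breaks even when investment replaces (n + δ)·k; here n + δ = 0.13.
Golden rule sets MPK = n+δ: 0.5·k^(0.5−1) = 0.13, so k_gold = (0.5/0.13)^(1/0.5) ≈ 14.7929.

k_gold ≈ 14.7929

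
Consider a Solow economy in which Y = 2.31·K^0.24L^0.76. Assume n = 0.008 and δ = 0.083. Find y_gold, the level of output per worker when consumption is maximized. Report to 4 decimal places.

y_gold ≈ 4.0873

n + δ = 0.008 + 0.083 = 0.091.
At the golden rule the marginal product of capital equals n+δ: 0.24·2.31·k^(0.24−1) = 0.091. Solving, k_gold = (0.24·2.31/0.091)^(1/0.76) ≈ 10.7797.
Output: y_gold = 2.31·k_gold^0.24 = 2.31·10.7797^0.24 ≈ 4.0873.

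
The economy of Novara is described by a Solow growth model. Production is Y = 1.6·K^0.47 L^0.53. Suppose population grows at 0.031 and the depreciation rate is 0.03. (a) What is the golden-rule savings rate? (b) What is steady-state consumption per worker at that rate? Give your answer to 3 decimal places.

(a) s_gold = 0.470; (b) c_gold ≈ 7.867

The effective depreciation rate is n + δ = 0.031 + 0.03 = 0.061.
For Cobb-Douglas, s_gold equals capital's share: s_gold = 0.47.
Golden rule sets MPK = n+δ: 0.47·1.6·k^(0.47−1) = 0.061, so k_gold = (0.47·1.6/0.061)^(1/0.53) ≈ 114.3613.
y_gold = 1.6·114.3613^0.47 ≈ 14.8426; c_gold = (1−0.47)·y_gold ≈ 7.8666.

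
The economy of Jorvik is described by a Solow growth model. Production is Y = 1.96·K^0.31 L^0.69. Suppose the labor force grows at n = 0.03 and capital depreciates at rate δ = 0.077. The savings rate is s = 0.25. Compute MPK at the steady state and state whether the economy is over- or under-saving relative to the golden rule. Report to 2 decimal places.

n + δ = 0.03 + 0.077 = 0.107.
Steady-state k*: s·A·k^0.31 = 0.107·k gives k* = (0.25·1.96/0.107)^(1/0.69) ≈ 9.0719.
MPK = 0.31·1.96·9.0719^(-0.69) ≈ 0.1327.
MPK > n+δ = 0.107, so the economy is dynamically efficient (under-saving).

under-saving; MPK ≈ 0.13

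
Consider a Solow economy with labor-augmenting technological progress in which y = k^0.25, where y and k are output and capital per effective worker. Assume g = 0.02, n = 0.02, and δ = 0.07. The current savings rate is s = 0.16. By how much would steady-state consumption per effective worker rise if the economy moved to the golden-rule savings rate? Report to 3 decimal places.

Break-even investment rate: n + g + δ = 0.02 + 0.02 + 0.07 = 0.11.
Current steady state (s = 0.16): k* = (0.16/0.11)^(1/0.75) ≈ 1.6480, y* = 1.6480^0.25 ≈ 1.1330, c* = (1−0.16)·1.1330 ≈ 0.9517.
Maximizing c = f(k) − (n+g+δ)·k gives f'(k) = n+g+δ, i.e. 0.25·k^(0.25−1) = 0.11, so k_gold = (0.25/0.11)^(1/0.75) ≈ 2.9881.
y_gold = 2.9881^0.25 ≈ 1.3148, c_gold = y_gold − 0.11·k_gold ≈ 0.9861.
Gain: Δc = 0.9861 − 0.9517 ≈ 0.0343.

Δc ≈ 0.034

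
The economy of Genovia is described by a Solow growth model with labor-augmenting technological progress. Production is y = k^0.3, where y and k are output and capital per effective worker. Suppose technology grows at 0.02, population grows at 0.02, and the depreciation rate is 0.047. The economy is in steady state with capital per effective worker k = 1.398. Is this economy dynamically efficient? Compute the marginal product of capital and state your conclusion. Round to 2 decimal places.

n + g + δ = 0.02 + 0.02 + 0.047 = 0.087.
MPK = 0.3·k^(0.3−1) = 0.3·1.398^(-0.7) ≈ 0.2373.
MPK > 0.087, so the economy is dynamically efficient (under-saving).

dynamically efficient; MPK ≈ 0.24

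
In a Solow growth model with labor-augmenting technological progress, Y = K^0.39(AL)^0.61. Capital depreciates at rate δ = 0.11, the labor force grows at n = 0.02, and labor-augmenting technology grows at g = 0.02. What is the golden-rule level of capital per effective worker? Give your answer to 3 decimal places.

n + g + δ = 0.02 + 0.02 + 0.11 = 0.15.
At the golden rule the marginal product of capital equals n+g+δ: 0.39·k^(0.39−1) = 0.15. Solving, k_gold = (0.39/0.15)^(1/0.61) ≈ 4.7894.

k_gold ≈ 4.789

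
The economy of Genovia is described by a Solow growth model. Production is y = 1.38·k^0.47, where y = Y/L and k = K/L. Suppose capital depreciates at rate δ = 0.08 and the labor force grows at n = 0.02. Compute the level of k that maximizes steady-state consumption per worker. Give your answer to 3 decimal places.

k_gold ≈ 34.043

Capital per worker breaks even when investment replaces (n + δ)·k; here n + δ = 0.1.
Golden rule sets MPK = n+δ: 0.47·1.38·k^(0.47−1) = 0.1, so k_gold = (0.47·1.38/0.1)^(1/0.53) ≈ 34.0433.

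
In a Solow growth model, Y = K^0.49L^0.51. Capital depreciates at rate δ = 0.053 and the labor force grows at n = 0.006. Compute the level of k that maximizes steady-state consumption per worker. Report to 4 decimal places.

Capital per worker breaks even when investment replaces (n + δ)·k; here n + δ = 0.059.
Setting f'(k) = n+δ gives 0.49·k^(0.49−1) = 0.059, hence k_gold = (0.49/0.059)^(1/0.51) ≈ 63.4798.

k_gold ≈ 63.4798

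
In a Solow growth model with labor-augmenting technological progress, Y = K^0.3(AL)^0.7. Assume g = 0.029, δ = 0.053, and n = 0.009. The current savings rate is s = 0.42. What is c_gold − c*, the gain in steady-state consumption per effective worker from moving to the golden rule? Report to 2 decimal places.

Break-even investment rate: n + g + δ = 0.009 + 0.029 + 0.053 = 0.091.
Current steady state (s = 0.42): k* = (0.42/0.091)^(1/0.7) ≈ 8.8893, y* = 8.8893^0.3 ≈ 1.9260, c* = (1−0.42)·1.9260 ≈ 1.1171.
At the golden rule the marginal product of capital equals n+g+δ: 0.3·k^(0.3−1) = 0.091. Solving, k_gold = (0.3/0.091)^(1/0.7) ≈ 5.4969.
y_gold = 5.4969^0.3 ≈ 1.6674, c_gold = y_gold − 0.091·k_gold ≈ 1.1672.
Gain: Δc = 1.1672 − 1.1171 ≈ 0.0501.

Δc ≈ 0.05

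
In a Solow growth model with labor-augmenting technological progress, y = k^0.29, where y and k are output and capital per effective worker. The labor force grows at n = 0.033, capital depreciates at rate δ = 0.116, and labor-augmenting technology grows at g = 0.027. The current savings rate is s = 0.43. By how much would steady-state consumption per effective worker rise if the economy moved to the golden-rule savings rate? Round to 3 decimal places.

The effective depreciation rate is n + g + δ = 0.033 + 0.027 + 0.116 = 0.176.
Current steady state (s = 0.43): k* = (0.43/0.176)^(1/0.71) ≈ 3.5190, y* = 3.5190^0.29 ≈ 1.4403, c* = (1−0.43)·1.4403 ≈ 0.8210.
Maximizing c = f(k) − (n+g+δ)·k gives f'(k) = n+g+δ, i.e. 0.29·k^(0.29−1) = 0.176, so k_gold = (0.29/0.176)^(1/0.71) ≈ 2.0206.
y_gold = 2.0206^0.29 ≈ 1.2263, c_gold = y_gold − 0.176·k_gold ≈ 0.8707.
Gain: Δc = 0.8707 − 0.8210 ≈ 0.0497.

Δc ≈ 0.050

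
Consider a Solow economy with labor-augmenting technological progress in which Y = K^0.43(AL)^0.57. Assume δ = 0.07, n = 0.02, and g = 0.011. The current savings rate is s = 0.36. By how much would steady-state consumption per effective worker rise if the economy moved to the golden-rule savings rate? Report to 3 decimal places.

Break-even investment rate: n + g + δ = 0.02 + 0.011 + 0.07 = 0.101.
Current steady state (s = 0.36): k* = (0.36/0.101)^(1/0.57) ≈ 9.2980, y* = 9.2980^0.43 ≈ 2.6086, c* = (1−0.36)·2.6086 ≈ 1.6695.
At the golden rule the marginal product of capital equals n+g+δ: 0.43·k^(0.43−1) = 0.101. Solving, k_gold = (0.43/0.101)^(1/0.57) ≈ 12.6989.
y_gold = 12.6989^0.43 ≈ 2.9828, c_gold = y_gold − 0.101·k_gold ≈ 1.7002.
Gain: Δc = 1.7002 − 1.6695 ≈ 0.0307.

Δc ≈ 0.031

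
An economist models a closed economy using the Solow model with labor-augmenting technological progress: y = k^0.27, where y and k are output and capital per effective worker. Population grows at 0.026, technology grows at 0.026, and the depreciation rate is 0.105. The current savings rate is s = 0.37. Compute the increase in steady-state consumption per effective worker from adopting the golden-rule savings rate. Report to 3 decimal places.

Δc ≈ 0.027

Break-even investment rate: n + g + δ = 0.026 + 0.026 + 0.105 = 0.157.
Current steady state (s = 0.37): k* = (0.37/0.157)^(1/0.73) ≈ 3.2360, y* = 3.2360^0.27 ≈ 1.3731, c* = (1−0.37)·1.3731 ≈ 0.8651.
Setting f'(k) = n+g+δ gives 0.27·k^(0.27−1) = 0.157, hence k_gold = (0.27/0.157)^(1/0.73) ≈ 2.1016.
y_gold = 2.1016^0.27 ≈ 1.2221, c_gold = y_gold − 0.157·k_gold ≈ 0.8921.
Gain: Δc = 0.8921 − 0.8651 ≈ 0.0270.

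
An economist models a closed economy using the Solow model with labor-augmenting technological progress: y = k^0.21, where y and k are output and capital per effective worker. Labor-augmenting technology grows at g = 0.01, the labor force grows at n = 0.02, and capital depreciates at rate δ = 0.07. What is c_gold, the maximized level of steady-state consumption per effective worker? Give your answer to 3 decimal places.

The effective depreciation rate is n + g + δ = 0.02 + 0.01 + 0.07 = 0.1.
Maximizing c = f(k) − (n+g+δ)·k gives f'(k) = n+g+δ, i.e. 0.21·k^(0.21−1) = 0.1, so k_gold = (0.21/0.1)^(1/0.79) ≈ 2.5578.
y_gold = 2.5578^0.21 ≈ 1.2180.
c_gold = y_gold − (n+g+δ)·k_gold = 1.2180 − 0.1·2.5578 ≈ 0.9622.

c_gold ≈ 0.962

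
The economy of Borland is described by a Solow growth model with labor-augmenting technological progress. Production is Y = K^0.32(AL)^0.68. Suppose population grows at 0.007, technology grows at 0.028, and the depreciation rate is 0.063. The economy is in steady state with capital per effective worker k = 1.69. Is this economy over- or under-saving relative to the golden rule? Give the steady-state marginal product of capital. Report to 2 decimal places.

under-saving; MPK ≈ 0.22

The effective depreciation rate is n + g + δ = 0.007 + 0.028 + 0.063 = 0.098.
MPK = 0.32·k^(0.32−1) = 0.32·1.69^(-0.68) ≈ 0.2240.
MPK > 0.098, so the economy is dynamically efficient (under-saving).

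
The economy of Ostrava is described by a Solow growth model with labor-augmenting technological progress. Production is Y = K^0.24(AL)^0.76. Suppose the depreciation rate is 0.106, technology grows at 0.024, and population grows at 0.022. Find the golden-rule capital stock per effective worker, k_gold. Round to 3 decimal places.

n + g + δ = 0.022 + 0.024 + 0.106 = 0.152.
Golden rule sets MPK = n+g+δ: 0.24·k^(0.24−1) = 0.152, so k_gold = (0.24/0.152)^(1/0.76) ≈ 1.8239.

k_gold ≈ 1.824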